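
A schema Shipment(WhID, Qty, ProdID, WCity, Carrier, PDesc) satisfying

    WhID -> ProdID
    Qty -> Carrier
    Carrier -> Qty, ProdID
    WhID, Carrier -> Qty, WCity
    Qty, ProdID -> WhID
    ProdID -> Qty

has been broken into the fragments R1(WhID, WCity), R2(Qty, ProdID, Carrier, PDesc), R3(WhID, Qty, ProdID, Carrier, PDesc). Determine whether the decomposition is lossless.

Yes

Chase test. Columns are WhID, Qty, ProdID, WCity, Carrier, PDesc; row i has aⱼ where attribute j ∈ Ri, else bᵢⱼ.
Initial tableau (one row per fragment):
  row 1: a1 b12 b13 a4 b15 b16
  row 2: b21 a2 a3 b24 a5 a6
  row 3: a1 a2 a3 b34 a5 a6
Rows 1 and 3 agree on WhID; apply WhID→ProdID and equate their ProdID entries.
Rows 2 and 3 agree on Qty, ProdID; apply Qty, ProdID→WhID and equate their WhID entries.
Rows 1 and 2 agree on ProdID; apply ProdID→Qty and equate their Qty entries.
Rows 1 and 2 agree on Qty; apply Qty→Carrier and equate their Carrier entries.
Rows 1 and 2 agree on WhID, Carrier; apply WhID, Carrier→Qty, WCity and equate their Qty, WCity entries.
Rows 1 and 3 agree on WhID, Carrier; apply WhID, Carrier→Qty, WCity and equate their Qty, WCity entries.
Row 2 is now all distinguished symbols — the join is lossless.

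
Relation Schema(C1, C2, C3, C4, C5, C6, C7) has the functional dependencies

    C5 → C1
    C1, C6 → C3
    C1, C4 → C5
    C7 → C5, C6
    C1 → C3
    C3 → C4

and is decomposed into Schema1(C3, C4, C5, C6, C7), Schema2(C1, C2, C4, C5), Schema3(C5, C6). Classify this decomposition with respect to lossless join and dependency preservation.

Lossless test (chase): Rows 1 and 2 agree on C5; apply C5→C1 and equate their C1 entries. Rows 1 and 3 agree on C5; apply C5→C1 and equate their C1 entries. Rows 1 and 3 agree on C1, C6; apply C1, C6→C3 and equate their C3 entries. Rows 1 and 2 agree on C1; apply C1→C3 and equate their C3 entries. Rows 1 and 3 agree on C3; apply C3→C4 and equate their C4 entries. No row becomes fully distinguished — the join is lossy.
Dependency preservation: C1, C6 → C3; C1 → C3 are not contained in any single fragment, but the restricted closure of each left-hand side across the fragments still reaches the right-hand side; the remaining FDs each lie inside some fragment. All dependencies are preserved.

lossy but dependency-preserving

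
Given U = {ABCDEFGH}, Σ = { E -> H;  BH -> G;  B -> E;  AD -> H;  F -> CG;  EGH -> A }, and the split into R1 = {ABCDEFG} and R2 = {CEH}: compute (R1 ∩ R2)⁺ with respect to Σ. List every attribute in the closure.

CEH

R1 ∩ R2 = {CE}.
E → H applies, adding H
Closure: {CEH}.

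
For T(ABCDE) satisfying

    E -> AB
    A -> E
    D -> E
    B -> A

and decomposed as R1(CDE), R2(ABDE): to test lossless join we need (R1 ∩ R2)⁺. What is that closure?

ABDE

R1 ∩ R2 = {DE}.
E → AB applies, adding AB
Closure: {ABDE}.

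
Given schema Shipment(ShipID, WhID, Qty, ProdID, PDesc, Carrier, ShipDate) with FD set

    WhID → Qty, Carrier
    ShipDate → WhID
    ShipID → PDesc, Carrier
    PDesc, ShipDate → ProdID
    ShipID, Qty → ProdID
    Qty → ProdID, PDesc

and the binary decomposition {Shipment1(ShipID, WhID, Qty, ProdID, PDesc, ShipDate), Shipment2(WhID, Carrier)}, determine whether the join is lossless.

Yes

Common attributes: Shipment1 ∩ Shipment2 = {WhID}.
Closure of {WhID}: WhID → Qty, Carrier applies, adding Qty, Carrier; Qty → ProdID, PDesc applies, adding ProdID, PDesc. So (WhID)⁺ = {WhID, Qty, ProdID, PDesc, Carrier}.
This closure contains every attribute of Shipment2, so Shipment1 ∩ Shipment2 → Shipment2. The join is lossless.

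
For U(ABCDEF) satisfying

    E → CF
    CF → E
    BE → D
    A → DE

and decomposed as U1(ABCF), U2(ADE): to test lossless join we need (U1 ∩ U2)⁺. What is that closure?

U1 ∩ U2 = {A}.
A → DE applies, adding DE
E → CF applies, adding CF
Closure: {ACDEF}.

ACDEF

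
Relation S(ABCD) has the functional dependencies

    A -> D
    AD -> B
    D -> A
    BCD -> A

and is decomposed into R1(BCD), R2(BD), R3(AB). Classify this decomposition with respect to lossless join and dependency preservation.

lossy and not dependency-preserving

Lossless test (chase): Rows 1 and 2 agree on D; apply D→A and equate their A entries. No row becomes fully distinguished — the join is lossy.
Dependency preservation: the restricted closure of {A} across the fragments never reaches {D}, so A → D cannot be enforced without a join — not preserved.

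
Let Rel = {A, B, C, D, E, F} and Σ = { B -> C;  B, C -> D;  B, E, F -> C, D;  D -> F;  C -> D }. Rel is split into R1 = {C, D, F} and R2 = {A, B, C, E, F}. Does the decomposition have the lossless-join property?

Common attributes: R1 ∩ R2 = {C, F}.
Closure of {C, F}: C → D applies, adding D. So (C, F)⁺ = {C, D, F}.
This closure contains every attribute of R1, so R1 ∩ R2 → R1. The join is lossless.

Yes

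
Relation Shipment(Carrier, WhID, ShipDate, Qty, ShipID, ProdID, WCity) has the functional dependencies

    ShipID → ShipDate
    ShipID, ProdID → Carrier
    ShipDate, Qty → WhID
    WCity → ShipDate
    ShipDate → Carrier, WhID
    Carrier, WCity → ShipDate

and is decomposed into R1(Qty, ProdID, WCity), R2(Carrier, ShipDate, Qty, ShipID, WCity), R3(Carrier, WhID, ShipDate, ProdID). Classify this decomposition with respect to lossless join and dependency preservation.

Lossless test (chase): Rows 1 and 2 agree on WCity; apply WCity→ShipDate and equate their ShipDate entries. Rows 1 and 2 agree on ShipDate; apply ShipDate→Carrier, WhID and equate their Carrier, WhID entries. Rows 1 and 3 agree on ShipDate; apply ShipDate→Carrier, WhID and equate their Carrier, WhID entries. No row becomes fully distinguished — the join is lossy.
Dependency preservation: ShipID, ProdID → Carrier; ShipDate, Qty → WhID are not contained in any single fragment, but the restricted closure of each left-hand side across the fragments still reaches the right-hand side; the remaining FDs each lie inside some fragment. All dependencies are preserved.

lossy but dependency-preserving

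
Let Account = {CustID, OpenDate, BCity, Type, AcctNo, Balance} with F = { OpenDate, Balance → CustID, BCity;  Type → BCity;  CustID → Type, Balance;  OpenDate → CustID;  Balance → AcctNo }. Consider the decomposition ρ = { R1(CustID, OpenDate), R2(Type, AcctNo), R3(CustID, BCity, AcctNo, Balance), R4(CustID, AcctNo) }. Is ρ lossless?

No

Chase test. Columns are CustID, OpenDate, BCity, Type, AcctNo, Balance; row i has aⱼ where attribute j ∈ Ri, else bᵢⱼ.
Initial tableau (one row per fragment):
  row 1: a1 a2 b13 b14 b15 b16
  row 2: b21 b22 b23 a4 a5 b26
  row 3: a1 b32 a3 b34 a5 a6
  row 4: a1 b42 b43 b44 a5 b46
Rows 1 and 3 agree on CustID; apply CustID→Type, Balance and equate their Type, Balance entries.
Rows 1 and 4 agree on CustID; apply CustID→Type, Balance and equate their Type, Balance entries.
Rows 1 and 3 agree on Balance; apply Balance→AcctNo and equate their AcctNo entries.
Rows 1 and 3 agree on Type; apply Type→BCity and equate their BCity entries.
Rows 1 and 4 agree on Type; apply Type→BCity and equate their BCity entries.
No row becomes fully distinguished — the join is lossy.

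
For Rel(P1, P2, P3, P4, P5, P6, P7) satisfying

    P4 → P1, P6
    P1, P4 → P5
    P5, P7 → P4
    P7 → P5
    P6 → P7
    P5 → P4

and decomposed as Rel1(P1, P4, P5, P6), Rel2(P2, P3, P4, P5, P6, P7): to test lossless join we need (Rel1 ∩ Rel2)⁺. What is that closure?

Rel1 ∩ Rel2 = {P4, P5, P6}.
P4 → P1, P6 applies, adding P1
P6 → P7 applies, adding P7
Closure: {P1, P4, P5, P6, P7}.

P1, P4, P5, P6, P7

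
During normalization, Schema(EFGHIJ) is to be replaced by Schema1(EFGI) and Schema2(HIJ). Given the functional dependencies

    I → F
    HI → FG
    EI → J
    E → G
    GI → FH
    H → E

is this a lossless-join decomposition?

No

Common attributes: Schema1 ∩ Schema2 = {I}.
Closure of {I}: I → F applies, adding F. So (I)⁺ = {FI}.
The closure contains neither all of Schema1 = {EFGI} nor all of Schema2 = {HIJ}, so the common attributes are not a superkey of either fragment. The join is lossy.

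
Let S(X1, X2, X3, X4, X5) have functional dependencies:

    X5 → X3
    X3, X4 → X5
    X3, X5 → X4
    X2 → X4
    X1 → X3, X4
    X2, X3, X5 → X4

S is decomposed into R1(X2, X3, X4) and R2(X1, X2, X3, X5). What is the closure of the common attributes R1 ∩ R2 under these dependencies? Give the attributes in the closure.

X2, X3, X4, X5

R1 ∩ R2 = {X2, X3}.
X2 → X4 applies, adding X4
X3, X4 → X5 applies, adding X5
Closure: {X2, X3, X4, X5}.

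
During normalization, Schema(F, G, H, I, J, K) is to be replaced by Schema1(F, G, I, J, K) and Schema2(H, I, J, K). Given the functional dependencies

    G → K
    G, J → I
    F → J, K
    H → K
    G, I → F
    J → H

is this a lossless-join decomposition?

Yes

Common attributes: Schema1 ∩ Schema2 = {I, J, K}.
Closure of {I, J, K}: J → H applies, adding H. So (I, J, K)⁺ = {H, I, J, K}.
This closure contains every attribute of Schema2, so Schema1 ∩ Schema2 → Schema2. The join is lossless.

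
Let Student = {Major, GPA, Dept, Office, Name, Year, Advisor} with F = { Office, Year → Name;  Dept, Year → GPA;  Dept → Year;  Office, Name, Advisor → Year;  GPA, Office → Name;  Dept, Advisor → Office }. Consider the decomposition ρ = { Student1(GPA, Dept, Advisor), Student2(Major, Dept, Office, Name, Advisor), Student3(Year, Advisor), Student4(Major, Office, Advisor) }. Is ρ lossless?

Chase test. Columns are Major, GPA, Dept, Office, Name, Year, Advisor; row i has aⱼ where attribute j ∈ Studenti, else bᵢⱼ.
Initial tableau (one row per fragment):
  row 1: b11 a2 a3 b14 b15 b16 a7
  row 2: a1 b22 a3 a4 a5 b26 a7
  row 3: b31 b32 b33 b34 b35 a6 a7
  row 4: a1 b42 b43 a4 b45 b46 a7
Rows 1 and 2 agree on Dept; apply Dept→Year and equate their Year entries.
Rows 1 and 2 agree on Dept, Advisor; apply Dept, Advisor→Office and equate their Office entries.
Rows 1 and 2 agree on Office, Year; apply Office, Year→Name and equate their Name entries.
Rows 1 and 2 agree on Dept, Year; apply Dept, Year→GPA and equate their GPA entries.
No row becomes fully distinguished — the join is lossy.

No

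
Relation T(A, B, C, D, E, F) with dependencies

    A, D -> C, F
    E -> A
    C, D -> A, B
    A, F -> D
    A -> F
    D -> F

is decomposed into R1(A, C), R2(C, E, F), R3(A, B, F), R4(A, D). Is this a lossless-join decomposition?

Chase test. Columns are A, B, C, D, E, F; row i has aⱼ where attribute j ∈ Ri, else bᵢⱼ.
Initial tableau (one row per fragment):
  row 1: a1 b12 a3 b14 b15 b16
  row 2: b21 b22 a3 b24 a5 a6
  row 3: a1 a2 b33 b34 b35 a6
  row 4: a1 b42 b43 a4 b45 b46
Rows 1 and 3 agree on A; apply A→F and equate their F entries.
Rows 1 and 4 agree on A; apply A→F and equate their F entries.
Rows 1 and 3 agree on A, F; apply A, F→D and equate their D entries.
Rows 1 and 4 agree on A, F; apply A, F→D and equate their D entries.
Rows 1 and 3 agree on A, D; apply A, D→C, F and equate their C, F entries.
Rows 1 and 4 agree on A, D; apply A, D→C, F and equate their C, F entries.
Rows 1 and 3 agree on C, D; apply C, D→A, B and equate their A, B entries.
Rows 1 and 4 agree on C, D; apply C, D→A, B and equate their A, B entries.
No row becomes fully distinguished — the join is lossy.

No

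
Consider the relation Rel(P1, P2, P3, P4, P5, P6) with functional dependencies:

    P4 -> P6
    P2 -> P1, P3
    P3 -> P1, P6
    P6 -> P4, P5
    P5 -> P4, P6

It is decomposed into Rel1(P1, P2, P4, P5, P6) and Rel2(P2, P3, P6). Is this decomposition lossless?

Yes

Common attributes: Rel1 ∩ Rel2 = {P2, P6}.
Closure of {P2, P6}: P2 → P1, P3 applies, adding P1, P3; P6 → P4, P5 applies, adding P4, P5. So (P2, P6)⁺ = {P1, P2, P3, P4, P5, P6}.
This closure contains every attribute of Rel1, so Rel1 ∩ Rel2 → Rel1. The join is lossless.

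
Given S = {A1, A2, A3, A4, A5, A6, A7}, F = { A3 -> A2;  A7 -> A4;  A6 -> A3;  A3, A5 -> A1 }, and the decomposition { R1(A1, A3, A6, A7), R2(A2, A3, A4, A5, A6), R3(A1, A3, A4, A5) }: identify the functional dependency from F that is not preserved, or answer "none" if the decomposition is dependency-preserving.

Check A7 → A4: no single fragment contains all of {A4, A7}, and the restricted closure of {A7} across the fragments never reaches {A4}.
A3 → A2 is preserved.
A6 → A3 is preserved.
A3, A5 → A1 is preserved.

A7 -> A4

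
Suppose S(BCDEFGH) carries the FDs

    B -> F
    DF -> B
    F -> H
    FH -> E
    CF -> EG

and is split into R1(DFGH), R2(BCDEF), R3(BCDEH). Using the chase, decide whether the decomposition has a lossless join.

Chase test. Columns are BCDEFGH; row i has aⱼ where attribute j ∈ Ri, else bᵢⱼ.
Initial tableau (one row per fragment):
  row 1: b11 b12 a3 b14 a5 a6 a7
  row 2: a1 a2 a3 a4 a5 b26 b27
  row 3: a1 a2 a3 a4 b35 b36 a7
Rows 2 and 3 agree on B; apply B→F and equate their F entries.
Rows 1 and 2 agree on DF; apply DF→B and equate their B entries.
Rows 1 and 2 agree on F; apply F→H and equate their H entries.
Rows 1 and 2 agree on FH; apply FH→E and equate their E entries.
Rows 2 and 3 agree on CF; apply CF→EG and equate their EG entries.
No row becomes fully distinguished — the join is lossy.

No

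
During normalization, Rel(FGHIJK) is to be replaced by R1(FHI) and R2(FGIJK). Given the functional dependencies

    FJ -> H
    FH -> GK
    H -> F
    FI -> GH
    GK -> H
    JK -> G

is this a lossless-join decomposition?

Yes

Common attributes: R1 ∩ R2 = {FI}.
Closure of {FI}: FI → GH applies, adding GH; FH → GK applies, adding K. So (FI)⁺ = {FGHIK}.
This closure contains every attribute of R1, so R1 ∩ R2 → R1. The join is lossless.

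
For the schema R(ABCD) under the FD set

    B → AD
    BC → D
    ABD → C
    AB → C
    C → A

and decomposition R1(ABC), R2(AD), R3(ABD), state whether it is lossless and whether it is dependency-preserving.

Lossless test (chase): Rows 1 and 3 agree on B; apply B→AD and equate their AD entries. Rows 1 and 3 agree on ABD; apply ABD→C and equate their C entries. Row 1 is now all distinguished symbols — the join is lossless.
Dependency preservation: BC → D; ABD → C are not contained in any single fragment, but the restricted closure of each left-hand side across the fragments still reaches the right-hand side; the remaining FDs each lie inside some fragment. All dependencies are preserved.

lossless and dependency-preserving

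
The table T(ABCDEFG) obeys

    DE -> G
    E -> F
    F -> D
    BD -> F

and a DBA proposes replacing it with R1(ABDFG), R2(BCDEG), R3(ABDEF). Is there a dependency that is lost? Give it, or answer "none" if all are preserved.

none

DE → G lies within R2.
E → F lies within R3.
F → D lies within R1.
BD → F lies within R1.
Every dependency is enforceable on the fragments, so the decomposition is dependency-preserving.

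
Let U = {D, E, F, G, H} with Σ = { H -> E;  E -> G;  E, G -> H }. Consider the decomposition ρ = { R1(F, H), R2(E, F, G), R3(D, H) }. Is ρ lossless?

No

Chase test. Columns are D, E, F, G, H; row i has aⱼ where attribute j ∈ Ri, else bᵢⱼ.
Initial tableau (one row per fragment):
  row 1: b11 b12 a3 b14 a5
  row 2: b21 a2 a3 a4 b25
  row 3: a1 b32 b33 b34 a5
Rows 1 and 3 agree on H; apply H→E and equate their E entries.
Rows 1 and 3 agree on E; apply E→G and equate their G entries.
No row becomes fully distinguished — the join is lossy.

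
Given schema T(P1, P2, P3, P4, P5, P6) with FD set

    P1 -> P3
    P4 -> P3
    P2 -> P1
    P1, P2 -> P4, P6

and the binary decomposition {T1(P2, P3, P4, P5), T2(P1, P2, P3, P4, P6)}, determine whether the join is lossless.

Common attributes: T1 ∩ T2 = {P2, P3, P4}.
Closure of {P2, P3, P4}: P2 → P1 applies, adding P1; P1, P2 → P4, P6 applies, adding P6. So (P2, P3, P4)⁺ = {P1, P2, P3, P4, P6}.
This closure contains every attribute of T2, so T1 ∩ T2 → T2. The join is lossless.

Yes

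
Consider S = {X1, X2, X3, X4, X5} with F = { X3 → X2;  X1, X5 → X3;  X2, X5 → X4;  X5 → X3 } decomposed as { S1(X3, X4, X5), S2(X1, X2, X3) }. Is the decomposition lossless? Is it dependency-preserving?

Lossless test: (X3)⁺ = {X2, X3}, which is a superkey of neither fragment — lossy.
Dependency preservation: X1, X5 → X3; X2, X5 → X4 are not contained in any single fragment, but the restricted closure of each left-hand side across the fragments still reaches the right-hand side; the remaining FDs each lie inside some fragment. All dependencies are preserved.

lossy but dependency-preserving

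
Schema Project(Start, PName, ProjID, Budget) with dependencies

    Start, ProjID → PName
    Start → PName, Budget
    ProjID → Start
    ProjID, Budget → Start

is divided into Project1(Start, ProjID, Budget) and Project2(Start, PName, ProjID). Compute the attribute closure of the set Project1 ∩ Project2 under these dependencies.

Project1 ∩ Project2 = {Start, ProjID}.
Start, ProjID → PName applies, adding PName
Start → PName, Budget applies, adding Budget
Closure: {Start, PName, ProjID, Budget}.

Start, PName, ProjID, Budget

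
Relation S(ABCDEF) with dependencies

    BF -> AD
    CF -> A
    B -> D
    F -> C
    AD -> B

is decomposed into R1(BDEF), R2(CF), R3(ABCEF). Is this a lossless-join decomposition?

Yes

Chase test. Columns are ABCDEF; row i has aⱼ where attribute j ∈ Ri, else bᵢⱼ.
Initial tableau (one row per fragment):
  row 1: b11 a2 b13 a4 a5 a6
  row 2: b21 b22 a3 b24 b25 a6
  row 3: a1 a2 a3 b34 a5 a6
Rows 1 and 3 agree on BF; apply BF→AD and equate their AD entries.
Rows 2 and 3 agree on CF; apply CF→A and equate their A entries.
Rows 1 and 2 agree on F; apply F→C and equate their C entries.
Row 1 is now all distinguished symbols — the join is lossless.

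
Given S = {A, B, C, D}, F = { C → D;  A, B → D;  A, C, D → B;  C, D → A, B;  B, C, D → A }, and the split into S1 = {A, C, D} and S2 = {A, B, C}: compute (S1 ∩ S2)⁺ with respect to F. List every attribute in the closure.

S1 ∩ S2 = {A, C}.
C → D applies, adding D
A, C, D → B applies, adding B
Closure: {A, B, C, D}.

A, B, C, D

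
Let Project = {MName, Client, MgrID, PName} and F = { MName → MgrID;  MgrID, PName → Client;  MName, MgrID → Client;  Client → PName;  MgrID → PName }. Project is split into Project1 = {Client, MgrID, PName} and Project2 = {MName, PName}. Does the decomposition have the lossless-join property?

Common attributes: Project1 ∩ Project2 = {PName}.
No dependency enlarges {PName}, so (PName)⁺ = {PName}.
The closure contains neither all of Project1 = {Client, MgrID, PName} nor all of Project2 = {MName, PName}, so the common attributes are not a superkey of either fragment. The join is lossy.

No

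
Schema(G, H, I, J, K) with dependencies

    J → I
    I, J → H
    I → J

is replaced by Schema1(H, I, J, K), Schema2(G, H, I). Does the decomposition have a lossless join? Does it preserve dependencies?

lossy but dependency-preserving

Lossless test: (H, I)⁺ = {H, I, J}, which is a superkey of neither fragment — lossy.
Dependency preservation: every FD's attributes lie within a single fragment, so each can be enforced locally — preserved.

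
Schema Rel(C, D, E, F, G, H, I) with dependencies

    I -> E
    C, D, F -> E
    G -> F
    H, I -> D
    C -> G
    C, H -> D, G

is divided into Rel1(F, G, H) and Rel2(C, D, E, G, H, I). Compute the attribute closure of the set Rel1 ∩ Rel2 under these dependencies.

F, G, H

Rel1 ∩ Rel2 = {G, H}.
G → F applies, adding F
Closure: {F, G, H}.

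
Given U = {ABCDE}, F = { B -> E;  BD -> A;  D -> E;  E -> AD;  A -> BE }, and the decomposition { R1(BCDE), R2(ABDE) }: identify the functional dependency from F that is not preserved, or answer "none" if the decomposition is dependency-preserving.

none

B → E lies within R1.
BD → A lies within R2.
D → E lies within R1.
E → AD lies within R2.
A → BE lies within R2.
Every dependency is enforceable on the fragments, so the decomposition is dependency-preserving.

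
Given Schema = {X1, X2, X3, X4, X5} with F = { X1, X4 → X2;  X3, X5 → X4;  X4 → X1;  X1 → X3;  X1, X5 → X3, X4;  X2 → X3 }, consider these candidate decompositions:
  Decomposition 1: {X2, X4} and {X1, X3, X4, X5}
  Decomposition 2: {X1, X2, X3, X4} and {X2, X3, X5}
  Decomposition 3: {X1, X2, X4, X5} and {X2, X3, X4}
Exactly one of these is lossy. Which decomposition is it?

Decomposition 1: common = {X4}, closure = {X1, X2, X3, X4} → lossless.
Decomposition 2: common = {X2, X3}, closure = {X2, X3} → lossy.
Decomposition 3: common = {X2, X4}, closure = {X1, X2, X3, X4} → lossless.

Decomposition 2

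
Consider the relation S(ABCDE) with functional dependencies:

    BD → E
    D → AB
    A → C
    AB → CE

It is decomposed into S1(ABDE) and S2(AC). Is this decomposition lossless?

Yes

Common attributes: S1 ∩ S2 = {A}.
Closure of {A}: A → C applies, adding C. So (A)⁺ = {AC}.
This closure contains every attribute of S2, so S1 ∩ S2 → S2. The join is lossless.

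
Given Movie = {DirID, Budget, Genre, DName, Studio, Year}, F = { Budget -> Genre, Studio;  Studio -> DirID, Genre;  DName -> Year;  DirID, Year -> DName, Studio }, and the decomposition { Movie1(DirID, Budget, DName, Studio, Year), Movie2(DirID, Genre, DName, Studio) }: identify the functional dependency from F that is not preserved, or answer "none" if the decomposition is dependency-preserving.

none

Budget → Genre, Studio: restricted closure across fragments reaches Genre, Studio.
Studio → DirID, Genre lies within Movie2.
DName → Year lies within Movie1.
DirID, Year → DName, Studio lies within Movie1.
Every dependency is enforceable on the fragments, so the decomposition is dependency-preserving.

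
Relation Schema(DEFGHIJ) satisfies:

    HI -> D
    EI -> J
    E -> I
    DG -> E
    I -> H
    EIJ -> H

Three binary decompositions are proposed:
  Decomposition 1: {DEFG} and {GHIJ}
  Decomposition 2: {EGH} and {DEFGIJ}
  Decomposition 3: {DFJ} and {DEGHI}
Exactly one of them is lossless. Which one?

Decomposition 1: common = {G}, closure = {G} → lossy.
Decomposition 2: common = {EG}, closure = {DEGHIJ} → lossless.
Decomposition 3: common = {D}, closure = {D} → lossy.

Decomposition 2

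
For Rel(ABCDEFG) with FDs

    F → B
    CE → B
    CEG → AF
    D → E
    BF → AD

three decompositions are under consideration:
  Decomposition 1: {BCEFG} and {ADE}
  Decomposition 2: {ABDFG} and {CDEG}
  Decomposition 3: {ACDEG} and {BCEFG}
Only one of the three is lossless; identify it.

Decomposition 1: common = {E}, closure = {E} → lossy.
Decomposition 2: common = {DG}, closure = {DEG} → lossy.
Decomposition 3: common = {CEG}, closure = {ABCDEFG} → lossless.

Decomposition 3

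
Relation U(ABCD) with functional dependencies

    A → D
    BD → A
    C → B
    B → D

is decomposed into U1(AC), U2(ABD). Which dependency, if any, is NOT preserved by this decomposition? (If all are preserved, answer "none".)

C → B

Check C → B: no single fragment contains all of {BC}, and the restricted closure of {C} across the fragments never reaches {B}.
A → D is preserved.
BD → A is preserved.
B → D is preserved.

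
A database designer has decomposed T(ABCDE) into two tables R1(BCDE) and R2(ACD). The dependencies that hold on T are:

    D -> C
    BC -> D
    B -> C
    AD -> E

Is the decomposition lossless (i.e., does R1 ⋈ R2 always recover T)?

No

Common attributes: R1 ∩ R2 = {CD}.
No dependency enlarges {CD}, so (CD)⁺ = {CD}.
The closure contains neither all of R1 = {BCDE} nor all of R2 = {ACD}, so the common attributes are not a superkey of either fragment. The join is lossy.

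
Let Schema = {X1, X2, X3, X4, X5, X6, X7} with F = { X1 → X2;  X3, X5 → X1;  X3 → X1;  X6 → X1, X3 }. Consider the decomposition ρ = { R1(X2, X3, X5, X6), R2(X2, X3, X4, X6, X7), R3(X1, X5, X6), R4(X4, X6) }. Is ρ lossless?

No

Chase test. Columns are X1, X2, X3, X4, X5, X6, X7; row i has aⱼ where attribute j ∈ Ri, else bᵢⱼ.
Initial tableau (one row per fragment):
  row 1: b11 a2 a3 b14 a5 a6 b17
  row 2: b21 a2 a3 a4 b25 a6 a7
  row 3: a1 b32 b33 b34 a5 a6 b37
  row 4: b41 b42 b43 a4 b45 a6 b47
Rows 1 and 2 agree on X3; apply X3→X1 and equate their X1 entries.
Rows 1 and 3 agree on X6; apply X6→X1, X3 and equate their X1, X3 entries.
Rows 1 and 4 agree on X6; apply X6→X1, X3 and equate their X1, X3 entries.
Rows 1 and 3 agree on X1; apply X1→X2 and equate their X2 entries.
Rows 1 and 4 agree on X1; apply X1→X2 and equate their X2 entries.
No row becomes fully distinguished — the join is lossy.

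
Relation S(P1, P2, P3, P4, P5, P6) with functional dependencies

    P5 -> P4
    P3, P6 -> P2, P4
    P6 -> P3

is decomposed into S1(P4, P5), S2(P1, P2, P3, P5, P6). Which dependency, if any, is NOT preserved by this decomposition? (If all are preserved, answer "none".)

P3, P6 -> P2, P4

Check P3, P6 → P2, P4: no single fragment contains all of {P2, P3, P4, P6}, and the restricted closure of {P3, P6} across the fragments never reaches {P2, P4}.
P5 → P4 is preserved.
P6 → P3 is preserved.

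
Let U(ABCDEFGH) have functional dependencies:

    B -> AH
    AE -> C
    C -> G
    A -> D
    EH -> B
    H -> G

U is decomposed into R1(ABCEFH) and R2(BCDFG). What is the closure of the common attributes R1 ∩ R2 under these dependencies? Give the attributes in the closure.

ABCDFGH

R1 ∩ R2 = {BCF}.
B → AH applies, adding AH
C → G applies, adding G
A → D applies, adding D
Closure: {ABCDFGH}.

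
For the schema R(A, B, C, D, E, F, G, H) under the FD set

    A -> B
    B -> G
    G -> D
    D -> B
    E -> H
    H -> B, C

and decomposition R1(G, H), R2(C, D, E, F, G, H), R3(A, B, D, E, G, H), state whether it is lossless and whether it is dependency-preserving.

lossy but dependency-preserving

Lossless test (chase): Rows 1 and 2 agree on G; apply G→D and equate their D entries. Rows 1 and 2 agree on D; apply D→B and equate their B entries. Rows 1 and 3 agree on D; apply D→B and equate their B entries. Rows 1 and 2 agree on H; apply H→B, C and equate their B, C entries. Rows 1 and 3 agree on H; apply H→B, C and equate their B, C entries. No row becomes fully distinguished — the join is lossy.
Dependency preservation: H → B, C is not contained in any single fragment, but the restricted closure of its left-hand side across the fragments still reaches the right-hand side; the remaining FDs each lie inside some fragment. All dependencies are preserved.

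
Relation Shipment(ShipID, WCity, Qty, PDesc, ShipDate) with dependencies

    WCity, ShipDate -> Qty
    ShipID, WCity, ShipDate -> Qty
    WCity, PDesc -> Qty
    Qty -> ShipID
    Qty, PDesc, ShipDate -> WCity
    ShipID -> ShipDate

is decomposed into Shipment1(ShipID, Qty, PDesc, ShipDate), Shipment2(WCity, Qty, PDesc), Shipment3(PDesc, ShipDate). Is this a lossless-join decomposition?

Yes

Chase test. Columns are ShipID, WCity, Qty, PDesc, ShipDate; row i has aⱼ where attribute j ∈ Shipmenti, else bᵢⱼ.
Initial tableau (one row per fragment):
  row 1: a1 b12 a3 a4 a5
  row 2: b21 a2 a3 a4 b25
  row 3: b31 b32 b33 a4 a5
Rows 1 and 2 agree on Qty; apply Qty→ShipID and equate their ShipID entries.
Rows 1 and 2 agree on ShipID; apply ShipID→ShipDate and equate their ShipDate entries.
Rows 1 and 2 agree on Qty, PDesc, ShipDate; apply Qty, PDesc, ShipDate→WCity and equate their WCity entries.
Row 1 is now all distinguished symbols — the join is lossless.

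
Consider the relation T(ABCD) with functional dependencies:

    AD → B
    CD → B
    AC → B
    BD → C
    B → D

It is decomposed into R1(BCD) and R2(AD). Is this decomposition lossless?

No

Common attributes: R1 ∩ R2 = {D}.
No dependency enlarges {D}, so (D)⁺ = {D}.
The closure contains neither all of R1 = {BCD} nor all of R2 = {AD}, so the common attributes are not a superkey of either fragment. The join is lossy.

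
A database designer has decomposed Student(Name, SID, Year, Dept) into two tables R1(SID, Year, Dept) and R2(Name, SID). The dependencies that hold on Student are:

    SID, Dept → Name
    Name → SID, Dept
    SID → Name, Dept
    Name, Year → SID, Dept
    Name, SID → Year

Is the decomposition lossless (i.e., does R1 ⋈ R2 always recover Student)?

Yes

Common attributes: R1 ∩ R2 = {SID}.
Closure of {SID}: SID → Name, Dept applies, adding Name, Dept; Name, SID → Year applies, adding Year. So (SID)⁺ = {Name, SID, Year, Dept}.
This closure contains every attribute of R1, so R1 ∩ R2 → R1. The join is lossless.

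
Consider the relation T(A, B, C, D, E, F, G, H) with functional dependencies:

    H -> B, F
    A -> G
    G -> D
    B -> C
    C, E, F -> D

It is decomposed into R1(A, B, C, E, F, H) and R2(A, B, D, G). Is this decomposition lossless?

Common attributes: R1 ∩ R2 = {A, B}.
Closure of {A, B}: A → G applies, adding G; G → D applies, adding D; B → C applies, adding C. So (A, B)⁺ = {A, B, C, D, G}.
This closure contains every attribute of R2, so R1 ∩ R2 → R2. The join is lossless.

Yes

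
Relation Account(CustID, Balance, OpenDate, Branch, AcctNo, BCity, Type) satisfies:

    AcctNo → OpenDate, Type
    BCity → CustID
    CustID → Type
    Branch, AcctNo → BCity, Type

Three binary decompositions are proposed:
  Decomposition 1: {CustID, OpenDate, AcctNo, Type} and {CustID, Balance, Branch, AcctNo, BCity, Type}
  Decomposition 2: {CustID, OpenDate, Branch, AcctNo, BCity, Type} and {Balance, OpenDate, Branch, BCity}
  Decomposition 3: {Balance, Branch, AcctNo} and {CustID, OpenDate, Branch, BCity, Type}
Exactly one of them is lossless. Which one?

Decomposition 1

Decomposition 1: common = {CustID, AcctNo, Type}, closure = {CustID, OpenDate, AcctNo, Type} → lossless.
Decomposition 2: common = {OpenDate, Branch, BCity}, closure = {CustID, OpenDate, Branch, BCity, Type} → lossy.
Decomposition 3: common = {Branch}, closure = {Branch} → lossy.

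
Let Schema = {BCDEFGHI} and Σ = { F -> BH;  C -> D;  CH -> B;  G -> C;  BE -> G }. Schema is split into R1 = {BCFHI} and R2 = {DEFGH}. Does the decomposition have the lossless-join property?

No

Common attributes: R1 ∩ R2 = {FH}.
Closure of {FH}: F → BH applies, adding B. So (FH)⁺ = {BFH}.
The closure contains neither all of R1 = {BCFHI} nor all of R2 = {DEFGH}, so the common attributes are not a superkey of either fragment. The join is lossy.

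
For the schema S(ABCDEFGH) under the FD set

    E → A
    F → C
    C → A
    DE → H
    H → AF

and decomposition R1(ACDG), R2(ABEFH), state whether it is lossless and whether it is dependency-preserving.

Lossless test: (A)⁺ = {A}, which is a superkey of neither fragment — lossy.
Dependency preservation: the restricted closure of {F} across the fragments never reaches {C}, so F → C cannot be enforced without a join — not preserved.

lossy and not dependency-preserving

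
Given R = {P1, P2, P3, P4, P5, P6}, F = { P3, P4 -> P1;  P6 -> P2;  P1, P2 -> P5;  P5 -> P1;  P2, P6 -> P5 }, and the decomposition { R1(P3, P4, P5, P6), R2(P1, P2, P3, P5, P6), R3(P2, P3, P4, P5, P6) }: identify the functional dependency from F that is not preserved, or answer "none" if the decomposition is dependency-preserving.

Check P3, P4 → P1: no single fragment contains all of {P1, P3, P4}, and the restricted closure of {P3, P4} across the fragments never reaches {P1}.
P6 → P2 is preserved.
P1, P2 → P5 is preserved.
P5 → P1 is preserved.
P2, P6 → P5 is preserved.

P3, P4 -> P1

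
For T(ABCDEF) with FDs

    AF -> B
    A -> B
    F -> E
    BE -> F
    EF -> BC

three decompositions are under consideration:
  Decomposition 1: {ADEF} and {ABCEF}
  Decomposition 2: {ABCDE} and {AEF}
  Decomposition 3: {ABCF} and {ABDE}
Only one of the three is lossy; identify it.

Decomposition 1: common = {AEF}, closure = {ABCEF} → lossless.
Decomposition 2: common = {AE}, closure = {ABCEF} → lossless.
Decomposition 3: common = {AB}, closure = {AB} → lossy.

Decomposition 3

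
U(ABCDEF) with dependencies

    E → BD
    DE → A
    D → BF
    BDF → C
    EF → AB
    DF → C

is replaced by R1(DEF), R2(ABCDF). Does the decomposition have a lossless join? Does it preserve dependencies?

lossy and not dependency-preserving

Lossless test: (DF)⁺ = {BCDF}, which is a superkey of neither fragment — lossy.
Dependency preservation: the restricted closure of {DE} across the fragments never reaches {A}, so DE → A cannot be enforced without a join — not preserved.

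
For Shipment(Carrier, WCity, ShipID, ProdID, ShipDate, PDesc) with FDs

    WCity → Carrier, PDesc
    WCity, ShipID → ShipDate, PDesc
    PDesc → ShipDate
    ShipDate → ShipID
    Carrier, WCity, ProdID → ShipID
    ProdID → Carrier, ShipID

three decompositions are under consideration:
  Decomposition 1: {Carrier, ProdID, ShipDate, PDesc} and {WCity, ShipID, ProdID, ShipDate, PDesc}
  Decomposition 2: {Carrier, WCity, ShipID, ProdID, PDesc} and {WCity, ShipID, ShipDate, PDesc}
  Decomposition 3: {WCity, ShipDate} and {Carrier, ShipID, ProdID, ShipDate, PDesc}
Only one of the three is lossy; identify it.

Decomposition 1: common = {ProdID, ShipDate, PDesc}, closure = {Carrier, ShipID, ProdID, ShipDate, PDesc} → lossless.
Decomposition 2: common = {WCity, ShipID, PDesc}, closure = {Carrier, WCity, ShipID, ShipDate, PDesc} → lossless.
Decomposition 3: common = {ShipDate}, closure = {ShipID, ShipDate} → lossy.

Decomposition 3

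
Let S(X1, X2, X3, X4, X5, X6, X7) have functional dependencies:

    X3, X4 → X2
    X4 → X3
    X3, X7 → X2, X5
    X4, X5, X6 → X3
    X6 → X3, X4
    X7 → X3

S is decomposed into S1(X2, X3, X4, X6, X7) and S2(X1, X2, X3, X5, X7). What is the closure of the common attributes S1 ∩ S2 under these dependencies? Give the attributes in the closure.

X2, X3, X5, X7

S1 ∩ S2 = {X2, X3, X7}.
X3, X7 → X2, X5 applies, adding X5
Closure: {X2, X3, X5, X7}.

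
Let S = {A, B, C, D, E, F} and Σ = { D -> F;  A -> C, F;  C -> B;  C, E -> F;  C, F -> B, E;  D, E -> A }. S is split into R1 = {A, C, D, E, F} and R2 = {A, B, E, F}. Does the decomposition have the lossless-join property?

Common attributes: R1 ∩ R2 = {A, E, F}.
Closure of {A, E, F}: A → C, F applies, adding C; C → B applies, adding B. So (A, E, F)⁺ = {A, B, C, E, F}.
This closure contains every attribute of R2, so R1 ∩ R2 → R2. The join is lossless.

Yes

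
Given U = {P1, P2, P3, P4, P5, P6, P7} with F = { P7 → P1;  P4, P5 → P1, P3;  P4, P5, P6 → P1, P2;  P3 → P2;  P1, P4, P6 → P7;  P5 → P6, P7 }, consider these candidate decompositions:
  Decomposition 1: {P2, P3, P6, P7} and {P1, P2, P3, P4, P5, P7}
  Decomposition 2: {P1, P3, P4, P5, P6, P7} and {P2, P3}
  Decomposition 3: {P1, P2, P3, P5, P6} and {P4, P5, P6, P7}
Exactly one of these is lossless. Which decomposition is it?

Decomposition 1: common = {P2, P3, P7}, closure = {P1, P2, P3, P7} → lossy.
Decomposition 2: common = {P3}, closure = {P2, P3} → lossless.
Decomposition 3: common = {P5, P6}, closure = {P1, P5, P6, P7} → lossy.

Decomposition 2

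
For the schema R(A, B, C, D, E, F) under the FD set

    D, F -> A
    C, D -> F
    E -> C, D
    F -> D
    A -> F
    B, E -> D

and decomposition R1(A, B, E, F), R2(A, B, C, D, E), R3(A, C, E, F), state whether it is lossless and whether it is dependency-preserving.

Lossless test (chase): Rows 1 and 2 agree on E; apply E→C, D and equate their C, D entries. Rows 1 and 3 agree on E; apply E→C, D and equate their C, D entries. Rows 1 and 2 agree on A; apply A→F and equate their F entries. Row 1 is now all distinguished symbols — the join is lossless.
Dependency preservation: D, F → A; C, D → F; F → D are not contained in any single fragment, but the restricted closure of each left-hand side across the fragments still reaches the right-hand side; the remaining FDs each lie inside some fragment. All dependencies are preserved.

lossless and dependency-preserving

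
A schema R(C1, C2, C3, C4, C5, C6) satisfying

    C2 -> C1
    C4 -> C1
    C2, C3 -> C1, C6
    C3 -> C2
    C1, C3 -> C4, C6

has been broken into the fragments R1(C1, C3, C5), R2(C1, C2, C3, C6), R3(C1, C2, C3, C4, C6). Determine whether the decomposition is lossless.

Chase test. Columns are C1, C2, C3, C4, C5, C6; row i has aⱼ where attribute j ∈ Ri, else bᵢⱼ.
Initial tableau (one row per fragment):
  row 1: a1 b12 a3 b14 a5 b16
  row 2: a1 a2 a3 b24 b25 a6
  row 3: a1 a2 a3 a4 b35 a6
Rows 1 and 2 agree on C3; apply C3→C2 and equate their C2 entries.
Rows 1 and 2 agree on C1, C3; apply C1, C3→C4, C6 and equate their C4, C6 entries.
Rows 1 and 3 agree on C1, C3; apply C1, C3→C4, C6 and equate their C4, C6 entries.
Row 1 is now all distinguished symbols — the join is lossless.

Yes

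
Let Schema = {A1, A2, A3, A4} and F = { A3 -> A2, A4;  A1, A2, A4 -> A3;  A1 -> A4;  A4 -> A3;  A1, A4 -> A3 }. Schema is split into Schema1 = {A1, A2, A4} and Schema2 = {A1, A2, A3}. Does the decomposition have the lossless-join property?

Common attributes: Schema1 ∩ Schema2 = {A1, A2}.
Closure of {A1, A2}: A1 → A4 applies, adding A4; A4 → A3 applies, adding A3. So (A1, A2)⁺ = {A1, A2, A3, A4}.
This closure contains every attribute of Schema1, so Schema1 ∩ Schema2 → Schema1. The join is lossless.

Yes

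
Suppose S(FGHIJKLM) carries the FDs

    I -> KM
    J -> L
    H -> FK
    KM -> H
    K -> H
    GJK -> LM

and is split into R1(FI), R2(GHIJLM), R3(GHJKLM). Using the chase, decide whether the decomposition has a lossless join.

Yes

Chase test. Columns are FGHIJKLM; row i has aⱼ where attribute j ∈ Ri, else bᵢⱼ.
Initial tableau (one row per fragment):
  row 1: a1 b12 b13 a4 b15 b16 b17 b18
  row 2: b21 a2 a3 a4 a5 b26 a7 a8
  row 3: b31 a2 a3 b34 a5 a6 a7 a8
Rows 1 and 2 agree on I; apply I→KM and equate their KM entries.
Rows 2 and 3 agree on H; apply H→FK and equate their FK entries.
Rows 1 and 2 agree on KM; apply KM→H and equate their H entries.
Rows 1 and 2 agree on H; apply H→FK and equate their FK entries.
Row 2 is now all distinguished symbols — the join is lossless.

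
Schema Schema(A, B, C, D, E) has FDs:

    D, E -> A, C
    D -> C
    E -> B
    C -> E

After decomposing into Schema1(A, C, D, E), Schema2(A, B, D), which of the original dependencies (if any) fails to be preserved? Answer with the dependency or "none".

E -> B

Check E → B: no single fragment contains all of {B, E}, and the restricted closure of {E} across the fragments never reaches {B}.
D, E → A, C is preserved.
D → C is preserved.
C → E is preserved.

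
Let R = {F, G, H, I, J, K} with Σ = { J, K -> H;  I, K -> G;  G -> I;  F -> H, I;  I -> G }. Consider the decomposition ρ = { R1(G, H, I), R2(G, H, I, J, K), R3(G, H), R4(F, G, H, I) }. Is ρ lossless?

Chase test. Columns are F, G, H, I, J, K; row i has aⱼ where attribute j ∈ Ri, else bᵢⱼ.
Initial tableau (one row per fragment):
  row 1: b11 a2 a3 a4 b15 b16
  row 2: b21 a2 a3 a4 a5 a6
  row 3: b31 a2 a3 b34 b35 b36
  row 4: a1 a2 a3 a4 b45 b46
Rows 1 and 3 agree on G; apply G→I and equate their I entries.
No row becomes fully distinguished — the join is lossy.

No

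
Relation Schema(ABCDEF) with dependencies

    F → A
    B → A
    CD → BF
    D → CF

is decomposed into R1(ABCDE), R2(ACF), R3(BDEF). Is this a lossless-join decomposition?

Chase test. Columns are ABCDEF; row i has aⱼ where attribute j ∈ Ri, else bᵢⱼ.
Initial tableau (one row per fragment):
  row 1: a1 a2 a3 a4 a5 b16
  row 2: a1 b22 a3 b24 b25 a6
  row 3: b31 a2 b33 a4 a5 a6
Rows 2 and 3 agree on F; apply F→A and equate their A entries.
Rows 1 and 3 agree on D; apply D→CF and equate their CF entries.
Row 1 is now all distinguished symbols — the join is lossless.

Yes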